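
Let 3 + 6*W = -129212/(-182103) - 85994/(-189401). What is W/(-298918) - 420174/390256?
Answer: -3248938282632680977367/3017604288313740338568 ≈ -1.0767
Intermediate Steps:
W = -63338823515/206942941818 (W = -1/2 + (-129212/(-182103) - 85994/(-189401))/6 = -1/2 + (-129212*(-1/182103) - 85994*(-1/189401))/6 = -1/2 + (129212/182103 + 85994/189401)/6 = -1/2 + (1/6)*(40132647394/34490490303) = -1/2 + 20066323697/103471470909 = -63338823515/206942941818 ≈ -0.30607)
W/(-298918) - 420174/390256 = -63338823515/206942941818/(-298918) - 420174/390256 = -63338823515/206942941818*(-1/298918) - 420174*1/390256 = 63338823515/61858970282352924 - 210087/195128 = -3248938282632680977367/3017604288313740338568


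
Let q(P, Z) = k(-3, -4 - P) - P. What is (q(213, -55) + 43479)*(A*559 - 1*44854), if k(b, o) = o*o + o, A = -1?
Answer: -4093436994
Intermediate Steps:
k(b, o) = o + o² (k(b, o) = o² + o = o + o²)
q(P, Z) = -P + (-4 - P)*(-3 - P) (q(P, Z) = (-4 - P)*(1 + (-4 - P)) - P = (-4 - P)*(-3 - P) - P = -P + (-4 - P)*(-3 - P))
(q(213, -55) + 43479)*(A*559 - 1*44854) = ((-1*213 + (3 + 213)*(4 + 213)) + 43479)*(-1*559 - 1*44854) = ((-213 + 216*217) + 43479)*(-559 - 44854) = ((-213 + 46872) + 43479)*(-45413) = (46659 + 43479)*(-45413) = 90138*(-45413) = -4093436994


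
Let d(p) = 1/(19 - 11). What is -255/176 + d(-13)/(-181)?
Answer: -46177/31856 ≈ -1.4496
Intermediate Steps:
d(p) = ⅛ (d(p) = 1/8 = ⅛)
-255/176 + d(-13)/(-181) = -255/176 + (⅛)/(-181) = -255*1/176 + (⅛)*(-1/181) = -255/176 - 1/1448 = -46177/31856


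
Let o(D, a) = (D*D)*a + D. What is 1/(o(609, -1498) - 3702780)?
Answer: -1/559281909 ≈ -1.7880e-9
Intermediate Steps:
o(D, a) = D + a*D² (o(D, a) = D²*a + D = a*D² + D = D + a*D²)
1/(o(609, -1498) - 3702780) = 1/(609*(1 + 609*(-1498)) - 3702780) = 1/(609*(1 - 912282) - 3702780) = 1/(609*(-912281) - 3702780) = 1/(-555579129 - 3702780) = 1/(-559281909) = -1/559281909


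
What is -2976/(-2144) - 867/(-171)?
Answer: 24664/3819 ≈ 6.4582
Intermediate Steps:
-2976/(-2144) - 867/(-171) = -2976*(-1/2144) - 867*(-1/171) = 93/67 + 289/57 = 24664/3819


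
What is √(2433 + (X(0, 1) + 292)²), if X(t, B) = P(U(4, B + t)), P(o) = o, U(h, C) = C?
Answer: √88282 ≈ 297.12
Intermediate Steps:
X(t, B) = B + t
√(2433 + (X(0, 1) + 292)²) = √(2433 + ((1 + 0) + 292)²) = √(2433 + (1 + 292)²) = √(2433 + 293²) = √(2433 + 85849) = √88282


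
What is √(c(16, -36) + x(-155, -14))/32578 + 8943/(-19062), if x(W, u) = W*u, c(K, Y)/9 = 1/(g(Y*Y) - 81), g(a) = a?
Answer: -2981/6354 + √4394265/1466010 ≈ -0.46772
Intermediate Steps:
c(K, Y) = 9/(-81 + Y²) (c(K, Y) = 9/(Y*Y - 81) = 9/(Y² - 81) = 9/(-81 + Y²))
√(c(16, -36) + x(-155, -14))/32578 + 8943/(-19062) = √(9/(-81 + (-36)²) - 155*(-14))/32578 + 8943/(-19062) = √(9/(-81 + 1296) + 2170)*(1/32578) + 8943*(-1/19062) = √(9/1215 + 2170)*(1/32578) - 2981/6354 = √(9*(1/1215) + 2170)*(1/32578) - 2981/6354 = √(1/135 + 2170)*(1/32578) - 2981/6354 = √(292951/135)*(1/32578) - 2981/6354 = (√4394265/45)*(1/32578) - 2981/6354 = √4394265/1466010 - 2981/6354 = -2981/6354 + √4394265/1466010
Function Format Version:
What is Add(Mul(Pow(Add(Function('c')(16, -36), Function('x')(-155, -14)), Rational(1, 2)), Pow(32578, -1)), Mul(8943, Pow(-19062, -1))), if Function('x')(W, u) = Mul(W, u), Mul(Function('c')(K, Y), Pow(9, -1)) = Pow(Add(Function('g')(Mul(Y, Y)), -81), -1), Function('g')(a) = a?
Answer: Add(Rational(-2981, 6354), Mul(Rational(1, 1466010), Pow(4394265, Rational(1, 2)))) ≈ -0.46772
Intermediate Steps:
Function('c')(K, Y) = Mul(9, Pow(Add(-81, Pow(Y, 2)), -1)) (Function('c')(K, Y) = Mul(9, Pow(Add(Mul(Y, Y), -81), -1)) = Mul(9, Pow(Add(Pow(Y, 2), -81), -1)) = Mul(9, Pow(Add(-81, Pow(Y, 2)), -1)))
Add(Mul(Pow(Add(Function('c')(16, -36), Function('x')(-155, -14)), Rational(1, 2)), Pow(32578, -1)), Mul(8943, Pow(-19062, -1))) = Add(Mul(Pow(Add(Mul(9, Pow(Add(-81, Pow(-36, 2)), -1)), Mul(-155, -14)), Rational(1, 2)), Pow(32578, -1)), Mul(8943, Pow(-19062, -1))) = Add(Mul(Pow(Add(Mul(9, Pow(Add(-81, 1296), -1)), 2170), Rational(1, 2)), Rational(1, 32578)), Mul(8943, Rational(-1, 19062))) = Add(Mul(Pow(Add(Mul(9, Pow(1215, -1)), 2170), Rational(1, 2)), Rational(1, 32578)), Rational(-2981, 6354)) = Add(Mul(Pow(Add(Mul(9, Rational(1, 1215)), 2170), Rational(1, 2)), Rational(1, 32578)), Rational(-2981, 6354)) = Add(Mul(Pow(Add(Rational(1, 135), 2170), Rational(1, 2)), Rational(1, 32578)), Rational(-2981, 6354)) = Add(Mul(Pow(Rational(292951, 135), Rational(1, 2)), Rational(1, 32578)), Rational(-2981, 6354)) = Add(Mul(Mul(Rational(1, 45), Pow(4394265, Rational(1, 2))), Rational(1, 32578)), Rational(-2981, 6354)) = Add(Mul(Rational(1, 1466010), Pow(4394265, Rational(1, 2))), Rational(-2981, 6354)) = Add(Rational(-2981, 6354), Mul(Rational(1, 1466010), Pow(4394265, Rational(1, 2))))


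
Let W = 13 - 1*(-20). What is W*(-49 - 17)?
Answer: -2178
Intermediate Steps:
W = 33 (W = 13 + 20 = 33)
W*(-49 - 17) = 33*(-49 - 17) = 33*(-66) = -2178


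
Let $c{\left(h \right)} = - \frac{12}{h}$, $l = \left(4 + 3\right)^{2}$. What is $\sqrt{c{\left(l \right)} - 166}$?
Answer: $\frac{i \sqrt{8146}}{7} \approx 12.894 i$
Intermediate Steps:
$l = 49$ ($l = 7^{2} = 49$)
$\sqrt{c{\left(l \right)} - 166} = \sqrt{- \frac{12}{49} - 166} = \sqrt{- \frac{8146}{49}} = \frac{i \sqrt{8146}}{7}$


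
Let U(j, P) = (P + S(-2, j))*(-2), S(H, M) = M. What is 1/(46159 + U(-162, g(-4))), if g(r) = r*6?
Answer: 1/46531 ≈ 2.1491e-5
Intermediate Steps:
g(r) = 6*r
U(j, P) = -2*P - 2*j (U(j, P) = (P + j)*(-2) = -2*P - 2*j)
1/(46159 + U(-162, g(-4))) = 1/(46159 + (-12*(-4) - 2*(-162))) = 1/(46159 + (-2*(-24) + 324)) = 1/(46159 + (48 + 324)) = 1/(46159 + 372) = 1/46531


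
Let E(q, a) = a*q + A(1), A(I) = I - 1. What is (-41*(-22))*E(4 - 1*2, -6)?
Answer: -10824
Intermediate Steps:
A(I) = -1 + I
E(q, a) = a*q (E(q, a) = a*q + (-1 + 1) = a*q + 0 = a*q)
(-41*(-22))*E(4 - 1*2, -6) = (-41*(-22))*(-6*(4 - 1*2)) = 902*(-6*(4 - 2)) = 902*(-6*2) = 902*(-12) = -10824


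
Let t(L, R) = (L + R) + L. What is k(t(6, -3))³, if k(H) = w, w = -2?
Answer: -8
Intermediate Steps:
t(L, R) = R + 2*L
k(H) = -2
k(t(6, -3))³ = (-2)³ = -8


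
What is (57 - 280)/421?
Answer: -223/421 ≈ -0.52969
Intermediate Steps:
(57 - 280)/421 = -223*1/421 = -223/421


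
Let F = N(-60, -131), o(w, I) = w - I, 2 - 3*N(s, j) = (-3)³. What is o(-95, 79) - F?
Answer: -551/3 ≈ -183.67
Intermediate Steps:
N(s, j) = 29/3 (N(s, j) = ⅔ - ⅓*(-3)³ = ⅔ - ⅓*(-27) = ⅔ + 9 = 29/3)
F = 29/3 ≈ 9.6667
o(-95, 79) - F = (-95 - 1*79) - 1*29/3 = (-95 - 79) - 29/3 = -174 - 29/3 = -551/3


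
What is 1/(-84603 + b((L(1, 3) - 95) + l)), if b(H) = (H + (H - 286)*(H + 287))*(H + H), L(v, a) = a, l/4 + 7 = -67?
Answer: -1/52608939 ≈ -1.9008e-8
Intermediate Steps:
l = -296 (l = -28 + 4*(-67) = -28 - 268 = -296)
b(H) = 2*H*(H + (-286 + H)*(287 + H)) (b(H) = (H + (-286 + H)*(287 + H))*(2*H) = 2*H*(H + (-286 + H)*(287 + H)))
1/(-84603 + b((L(1, 3) - 95) + l)) = 1/(-84603 + 2*((3 - 95) - 296)*(-82082 + ((3 - 95) - 296)² + 2*((3 - 95) - 296))) = 1/(-84603 + 2*(-92 - 296)*(-82082 + (-92 - 296)² + 2*(-92 - 296))) = 1/(-84603 + 2*(-388)*(-82082 + (-388)² + 2*(-388))) = 1/(-84603 + 2*(-388)*(-82082 + 150544 - 776)) = 1/(-84603 + 2*(-388)*67686) = 1/(-84603 - 52524336) = 1/(-52608939) = -1/52608939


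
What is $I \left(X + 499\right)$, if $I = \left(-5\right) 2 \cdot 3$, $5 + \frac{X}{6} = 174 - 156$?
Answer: $-17310$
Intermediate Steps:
$X = 78$ ($X = -30 + 6 \left(174 - 156\right) = -30 + 6 \cdot 18 = -30 + 108 = 78$)
$I = -30$ ($I = \left(-10\right) 3 = -30$)
$I \left(X + 499\right) = - 30 \left(78 + 499\right) = \left(-30\right) 577 = -17310$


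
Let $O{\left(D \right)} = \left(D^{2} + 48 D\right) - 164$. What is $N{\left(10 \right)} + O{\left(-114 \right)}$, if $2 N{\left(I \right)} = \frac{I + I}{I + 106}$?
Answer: $\frac{426885}{58} \approx 7360.1$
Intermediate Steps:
$N{\left(I \right)} = \frac{I}{106 + I}$ ($N{\left(I \right)} = \frac{\left(I + I\right) \frac{1}{I + 106}}{2} = \frac{2 I \frac{1}{106 + I}}{2} = \frac{I}{106 + I}$)
$O{\left(D \right)} = -164 + D^{2} + 48 D$
$N{\left(10 \right)} + O{\left(-114 \right)} = \frac{10}{106 + 10} + \left(-164 + \left(-114\right)^{2} + 48 \left(-114\right)\right) = \frac{10}{116} - -7360 = 10 \cdot \frac{1}{116} + 7360 = \frac{5}{58} + 7360 = \frac{426885}{58}$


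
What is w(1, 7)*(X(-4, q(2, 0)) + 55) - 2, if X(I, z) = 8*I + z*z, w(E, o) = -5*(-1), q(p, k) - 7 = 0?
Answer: 358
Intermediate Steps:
q(p, k) = 7 (q(p, k) = 7 + 0 = 7)
w(E, o) = 5
X(I, z) = z² + 8*I (X(I, z) = 8*I + z² = z² + 8*I)
w(1, 7)*(X(-4, q(2, 0)) + 55) - 2 = 5*((7² + 8*(-4)) + 55) - 2 = 5*((49 - 32) + 55) - 2 = 5*(17 + 55) - 2 = 5*72 - 2 = 360 - 2 = 358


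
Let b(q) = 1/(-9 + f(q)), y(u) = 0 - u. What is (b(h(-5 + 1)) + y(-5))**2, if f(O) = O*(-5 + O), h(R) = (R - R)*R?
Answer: 1936/81 ≈ 23.901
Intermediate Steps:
y(u) = -u
h(R) = 0 (h(R) = 0*R = 0)
b(q) = 1/(-9 + q*(-5 + q))
(b(h(-5 + 1)) + y(-5))**2 = (1/(-9 + 0*(-5 + 0)) - 1*(-5))**2 = (1/(-9 + 0*(-5)) + 5)**2 = (1/(-9 + 0) + 5)**2 = (1/(-9) + 5)**2 = (-1/9 + 5)**2 = (44/9)**2 = 1936/81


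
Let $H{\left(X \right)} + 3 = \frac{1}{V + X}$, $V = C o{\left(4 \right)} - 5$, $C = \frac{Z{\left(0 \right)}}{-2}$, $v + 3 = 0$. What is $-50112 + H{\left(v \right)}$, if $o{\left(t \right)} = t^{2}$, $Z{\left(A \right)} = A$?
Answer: $- \frac{400921}{8} \approx -50115.0$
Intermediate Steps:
$v = -3$ ($v = -3 + 0 = -3$)
$C = 0$ ($C = \frac{0}{-2} = 0 \left(- \frac{1}{2}\right) = 0$)
$V = -5$ ($V = 0 \cdot 4^{2} - 5 = 0 \cdot 16 - 5 = 0 - 5 = -5$)
$H{\left(X \right)} = -3 + \frac{1}{-5 + X}$
$-50112 + H{\left(v \right)} = -50112 + \frac{16 - -9}{-5 - 3} = -50112 + \frac{16 + 9}{-8} = -50112 - \frac{25}{8} = - \frac{400921}{8}$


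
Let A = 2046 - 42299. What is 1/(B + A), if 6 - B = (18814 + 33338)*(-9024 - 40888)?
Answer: 1/2602970377 ≈ 3.8418e-10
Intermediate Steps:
A = -40253
B = 2603010630 (B = 6 - (18814 + 33338)*(-9024 - 40888) = 6 - 52152*(-49912) = 6 - 1*(-2603010624) = 6 + 2603010624 = 2603010630)
1/(B + A) = 1/(2603010630 - 40253) = 1/2602970377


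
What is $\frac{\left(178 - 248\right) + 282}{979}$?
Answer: $\frac{212}{979} \approx 0.21655$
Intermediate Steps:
$\frac{\left(178 - 248\right) + 282}{979} = \left(-70 + 282\right) \frac{1}{979} = 212 \cdot \frac{1}{979} = \frac{212}{979}$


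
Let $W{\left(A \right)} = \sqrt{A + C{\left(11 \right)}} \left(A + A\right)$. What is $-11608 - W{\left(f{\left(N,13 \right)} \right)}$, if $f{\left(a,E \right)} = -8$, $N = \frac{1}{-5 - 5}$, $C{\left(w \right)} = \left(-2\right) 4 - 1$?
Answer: $-11608 + 16 i \sqrt{17} \approx -11608.0 + 65.97 i$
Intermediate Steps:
$C{\left(w \right)} = -9$ ($C{\left(w \right)} = -8 - 1 = -9$)
$N = - \frac{1}{10}$ ($N = \frac{1}{-10} = - \frac{1}{10} \approx -0.1$)
$W{\left(A \right)} = 2 A \sqrt{-9 + A}$ ($W{\left(A \right)} = \sqrt{A - 9} \left(A + A\right) = \sqrt{-9 + A} 2 A = 2 A \sqrt{-9 + A}$)
$-11608 - W{\left(f{\left(N,13 \right)} \right)} = -11608 - 2 \left(-8\right) \sqrt{-9 - 8} = -11608 - 2 \left(-8\right) \sqrt{-17} = -11608 - 2 \left(-8\right) i \sqrt{17} = -11608 - - 16 i \sqrt{17} = -11608 + 16 i \sqrt{17}$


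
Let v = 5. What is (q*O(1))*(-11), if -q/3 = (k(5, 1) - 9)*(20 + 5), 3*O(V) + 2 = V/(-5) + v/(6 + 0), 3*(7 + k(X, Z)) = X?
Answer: 96965/18 ≈ 5386.9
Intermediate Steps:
k(X, Z) = -7 + X/3
O(V) = -7/18 - V/15 (O(V) = -⅔ + (V/(-5) + 5/(6 + 0))/3 = -⅔ + (V*(-⅕) + 5/6)/3 = -⅔ + (-V/5 + 5*(⅙))/3 = -⅔ + (-V/5 + ⅚)/3 = -⅔ + (⅚ - V/5)/3 = -⅔ + (5/18 - V/15) = -7/18 - V/15)
q = 1075 (q = -3*((-7 + (⅓)*5) - 9)*(20 + 5) = -3*((-7 + 5/3) - 9)*25 = -3*(-16/3 - 9)*25 = -(-43)*25 = -3*(-1075/3) = 1075)
(q*O(1))*(-11) = (1075*(-7/18 - 1/15*1))*(-11) = (1075*(-7/18 - 1/15))*(-11) = (1075*(-41/90))*(-11) = -8815/18*(-11) = 96965/18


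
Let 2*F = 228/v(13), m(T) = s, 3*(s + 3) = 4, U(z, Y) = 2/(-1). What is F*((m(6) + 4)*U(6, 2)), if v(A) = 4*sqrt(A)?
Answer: -133*sqrt(13)/13 ≈ -36.888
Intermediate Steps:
U(z, Y) = -2 (U(z, Y) = 2*(-1) = -2)
s = -5/3 (s = -3 + (1/3)*4 = -3 + 4/3 = -5/3 ≈ -1.6667)
m(T) = -5/3
F = 57*sqrt(13)/26 (F = (228/((4*sqrt(13))))/2 = (228*(sqrt(13)/52))/2 = (57*sqrt(13)/13)/2 = 57*sqrt(13)/26 ≈ 7.9045)
F*((m(6) + 4)*U(6, 2)) = (57*sqrt(13)/26)*((-5/3 + 4)*(-2)) = (57*sqrt(13)/26)*((7/3)*(-2)) = (57*sqrt(13)/26)*(-14/3) = -133*sqrt(13)/13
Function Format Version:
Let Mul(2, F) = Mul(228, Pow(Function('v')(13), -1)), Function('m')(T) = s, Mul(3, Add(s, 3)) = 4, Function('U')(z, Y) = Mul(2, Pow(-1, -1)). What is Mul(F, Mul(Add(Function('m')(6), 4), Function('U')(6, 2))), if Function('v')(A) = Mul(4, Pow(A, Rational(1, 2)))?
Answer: Mul(Rational(-133, 13), Pow(13, Rational(1, 2))) ≈ -36.888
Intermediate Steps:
Function('U')(z, Y) = -2 (Function('U')(z, Y) = Mul(2, -1) = -2)
s = Rational(-5, 3) (s = Add(-3, Mul(Rational(1, 3), 4)) = Add(-3, Rational(4, 3)) = Rational(-5, 3) ≈ -1.6667)
Function('m')(T) = Rational(-5, 3)
F = Mul(Rational(57, 26), Pow(13, Rational(1, 2))) (F = Mul(Rational(1, 2), Mul(228, Pow(Mul(4, Pow(13, Rational(1, 2))), -1))) = Mul(Rational(1, 2), Mul(228, Mul(Rational(1, 52), Pow(13, Rational(1, 2))))) = Mul(Rational(1, 2), Mul(Rational(57, 13), Pow(13, Rational(1, 2)))) = Mul(Rational(57, 26), Pow(13, Rational(1, 2))) ≈ 7.9045)
Mul(F, Mul(Add(Function('m')(6), 4), Function('U')(6, 2))) = Mul(Mul(Rational(57, 26), Pow(13, Rational(1, 2))), Mul(Add(Rational(-5, 3), 4), -2)) = Mul(Mul(Rational(57, 26), Pow(13, Rational(1, 2))), Mul(Rational(7, 3), -2)) = Mul(Mul(Rational(57, 26), Pow(13, Rational(1, 2))), Rational(-14, 3)) = Mul(Rational(-133, 13), Pow(13, Rational(1, 2)))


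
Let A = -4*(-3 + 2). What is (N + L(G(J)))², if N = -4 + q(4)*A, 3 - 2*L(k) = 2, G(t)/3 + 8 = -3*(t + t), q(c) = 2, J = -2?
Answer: 81/4 ≈ 20.250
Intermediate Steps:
A = 4 (A = -4*(-1) = 4)
G(t) = -24 - 18*t (G(t) = -24 + 3*(-3*(t + t)) = -24 + 3*(-6*t) = -24 - 18*t)
L(k) = ½ (L(k) = 3/2 - ½*2 = 3/2 - 1 = ½)
N = 4 (N = -4 + 2*4 = -4 + 8 = 4)
(N + L(G(J)))² = (4 + ½)² = (9/2)² = 81/4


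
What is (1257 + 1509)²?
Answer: 7650756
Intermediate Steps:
(1257 + 1509)² = 2766² = 7650756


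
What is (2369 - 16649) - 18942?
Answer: -33222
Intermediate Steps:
(2369 - 16649) - 18942 = -14280 - 18942 = -33222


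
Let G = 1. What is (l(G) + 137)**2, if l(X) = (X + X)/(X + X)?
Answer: 19044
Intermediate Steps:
l(X) = 1 (l(X) = (2*X)/((2*X)) = (2*X)*(1/(2*X)) = 1)
(l(G) + 137)**2 = (1 + 137)**2 = 138**2 = 19044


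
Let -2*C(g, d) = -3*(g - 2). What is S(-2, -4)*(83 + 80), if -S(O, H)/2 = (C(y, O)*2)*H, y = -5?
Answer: -27384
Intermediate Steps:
C(g, d) = -3 + 3*g/2 (C(g, d) = -(-3)*(g - 2)/2 = -(-3)*(-2 + g)/2 = -(6 - 3*g)/2 = -3 + 3*g/2)
S(O, H) = 42*H (S(O, H) = -2*(-3 + (3/2)*(-5))*2*H = -2*(-3 - 15/2)*2*H = -2*(-21/2*2)*H = -(-42)*H = 42*H)
S(-2, -4)*(83 + 80) = (42*(-4))*(83 + 80) = -168*163 = -27384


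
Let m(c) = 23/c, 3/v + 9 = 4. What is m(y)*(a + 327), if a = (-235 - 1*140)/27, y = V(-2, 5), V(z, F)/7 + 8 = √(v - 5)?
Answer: -648140/5481 - 32407*I*√35/5481 ≈ -118.25 - 34.979*I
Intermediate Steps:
v = -⅗ (v = 3/(-9 + 4) = 3/(-5) = 3*(-⅕) = -⅗ ≈ -0.60000)
V(z, F) = -56 + 14*I*√35/5 (V(z, F) = -56 + 7*√(-⅗ - 5) = -56 + 7*√(-28/5) = -56 + 7*(2*I*√35/5) = -56 + 14*I*√35/5)
y = -56 + 14*I*√35/5 ≈ -56.0 + 16.565*I
a = -125/9 (a = (-235 - 140)*(1/27) = -375*1/27 = -125/9 ≈ -13.889)
m(y)*(a + 327) = (23/(-56 + 14*I*√35/5))*(-125/9 + 327) = (23/(-56 + 14*I*√35/5))*(2818/9) = 64814/(9*(-56 + 14*I*√35/5))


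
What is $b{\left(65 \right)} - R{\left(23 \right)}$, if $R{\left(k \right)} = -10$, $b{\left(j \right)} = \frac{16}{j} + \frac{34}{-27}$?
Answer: $\frac{15772}{1755} \approx 8.9869$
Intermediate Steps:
$b{\left(j \right)} = - \frac{34}{27} + \frac{16}{j}$ ($b{\left(j \right)} = \frac{16}{j} + 34 \left(- \frac{1}{27}\right) = \frac{16}{j} - \frac{34}{27} = - \frac{34}{27} + \frac{16}{j}$)
$b{\left(65 \right)} - R{\left(23 \right)} = \left(- \frac{34}{27} + \frac{16}{65}\right) - -10 = \left(- \frac{34}{27} + 16 \cdot \frac{1}{65}\right) + 10 = \left(- \frac{34}{27} + \frac{16}{65}\right) + 10 = - \frac{1778}{1755} + 10 = \frac{15772}{1755}$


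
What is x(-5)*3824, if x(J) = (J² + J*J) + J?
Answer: 172080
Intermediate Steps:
x(J) = J + 2*J² (x(J) = (J² + J²) + J = 2*J² + J = J + 2*J²)
x(-5)*3824 = -5*(1 + 2*(-5))*3824 = -5*(1 - 10)*3824 = -5*(-9)*3824 = 45*3824 = 172080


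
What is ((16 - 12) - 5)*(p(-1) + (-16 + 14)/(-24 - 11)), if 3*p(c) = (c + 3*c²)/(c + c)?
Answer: 29/105 ≈ 0.27619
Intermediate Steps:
p(c) = (c + 3*c²)/(6*c) (p(c) = ((c + 3*c²)/(c + c))/3 = ((c + 3*c²)/((2*c)))/3 = ((c + 3*c²)*(1/(2*c)))/3 = ((c + 3*c²)/(2*c))/3 = (c + 3*c²)/(6*c))
((16 - 12) - 5)*(p(-1) + (-16 + 14)/(-24 - 11)) = ((16 - 12) - 5)*((⅙ + (½)*(-1)) + (-16 + 14)/(-24 - 11)) = (4 - 5)*((⅙ - ½) - 2/(-35)) = -(-⅓ - 2*(-1/35)) = -(-⅓ + 2/35) = -1*(-29/105) = 29/105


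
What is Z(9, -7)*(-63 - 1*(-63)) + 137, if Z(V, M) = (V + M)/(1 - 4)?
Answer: 137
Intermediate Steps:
Z(V, M) = -M/3 - V/3 (Z(V, M) = (M + V)/(-3) = (M + V)*(-⅓) = -M/3 - V/3)
Z(9, -7)*(-63 - 1*(-63)) + 137 = (-⅓*(-7) - ⅓*9)*(-63 - 1*(-63)) + 137 = (7/3 - 3)*(-63 + 63) + 137 = -⅔*0 + 137 = 0 + 137 = 137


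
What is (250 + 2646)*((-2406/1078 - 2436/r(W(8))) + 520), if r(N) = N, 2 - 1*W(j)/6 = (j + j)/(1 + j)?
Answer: -2043637696/539 ≈ -3.7915e+6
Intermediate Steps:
W(j) = 12 - 12*j/(1 + j) (W(j) = 12 - 6*(j + j)/(1 + j) = 12 - 6*2*j/(1 + j) = 12 - 12*j/(1 + j))
(250 + 2646)*((-2406/1078 - 2436/r(W(8))) + 520) = (250 + 2646)*((-2406/1078 - 2436/(12/(1 + 8))) + 520) = 2896*((-2406*1/1078 - 2436/(12/9)) + 520) = 2896*((-1203/539 - 2436/(12*(⅑))) + 520) = 2896*((-1203/539 - 2436/4/3) + 520) = 2896*((-1203/539 - 2436*¾) + 520) = 2896*((-1203/539 - 1827) + 520) = 2896*(-985956/539 + 520) = 2896*(-705676/539) = -2043637696/539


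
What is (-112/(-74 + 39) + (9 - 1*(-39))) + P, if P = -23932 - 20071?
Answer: -219759/5 ≈ -43952.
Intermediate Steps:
P = -44003
(-112/(-74 + 39) + (9 - 1*(-39))) + P = (-112/(-74 + 39) + (9 - 1*(-39))) - 44003 = (-112/(-35) + (9 + 39)) - 44003 = (-1/35*(-112) + 48) - 44003 = (16/5 + 48) - 44003 = 256/5 - 44003 = -219759/5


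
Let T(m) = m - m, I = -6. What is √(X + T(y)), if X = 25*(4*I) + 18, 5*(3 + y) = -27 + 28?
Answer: I*√582 ≈ 24.125*I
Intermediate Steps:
y = -14/5 (y = -3 + (-27 + 28)/5 = -3 + (⅕)*1 = -3 + ⅕ = -14/5 ≈ -2.8000)
T(m) = 0
X = -582 (X = 25*(4*(-6)) + 18 = 25*(-24) + 18 = -600 + 18 = -582)
√(X + T(y)) = √(-582 + 0) = √(-582) = I*√582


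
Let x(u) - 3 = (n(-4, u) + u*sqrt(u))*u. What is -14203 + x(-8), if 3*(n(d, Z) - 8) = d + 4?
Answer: -14264 + 128*I*sqrt(2) ≈ -14264.0 + 181.02*I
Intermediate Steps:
n(d, Z) = 28/3 + d/3 (n(d, Z) = 8 + (d + 4)/3 = 8 + (4 + d)/3 = 8 + (4/3 + d/3) = 28/3 + d/3)
x(u) = 3 + u*(8 + u**(3/2)) (x(u) = 3 + ((28/3 + (1/3)*(-4)) + u*sqrt(u))*u = 3 + ((28/3 - 4/3) + u**(3/2))*u = 3 + (8 + u**(3/2))*u = 3 + u*(8 + u**(3/2)))
-14203 + x(-8) = -14203 + (3 + (-8)**(5/2) + 8*(-8)) = -14203 + (3 + 128*I*sqrt(2) - 64) = -14203 + (-61 + 128*I*sqrt(2)) = -14264 + 128*I*sqrt(2)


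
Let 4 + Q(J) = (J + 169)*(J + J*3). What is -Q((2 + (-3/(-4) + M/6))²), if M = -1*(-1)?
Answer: -31291489/5184 ≈ -6036.2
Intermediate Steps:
M = 1
Q(J) = -4 + 4*J*(169 + J) (Q(J) = -4 + (J + 169)*(J + J*3) = -4 + (169 + J)*(J + 3*J) = -4 + (169 + J)*(4*J) = -4 + 4*J*(169 + J))
-Q((2 + (-3/(-4) + M/6))²) = -(-4 + 4*((2 + (-3/(-4) + 1/6))²)² + 676*(2 + (-3/(-4) + 1/6))²) = -(-4 + 4*((2 + (-3*(-¼) + 1*(⅙)))²)² + 676*(2 + (-3*(-¼) + 1*(⅙)))²) = -(-4 + 4*((2 + (¾ + ⅙))²)² + 676*(2 + (¾ + ⅙))²) = -(-4 + 4*((2 + 11/12)²)² + 676*(2 + 11/12)²) = -(-4 + 4*((35/12)²)² + 676*(35/12)²) = -(-4 + 4*(1225/144)² + 676*(1225/144)) = -(-4 + 4*(1500625/20736) + 207025/36) = -(-4 + 1500625/5184 + 207025/36) = -1*31291489/5184 = -31291489/5184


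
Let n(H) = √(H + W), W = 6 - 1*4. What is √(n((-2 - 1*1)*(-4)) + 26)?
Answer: √(26 + √14) ≈ 5.4536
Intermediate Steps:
W = 2 (W = 6 - 4 = 2)
n(H) = √(2 + H) (n(H) = √(H + 2) = √(2 + H))
√(n((-2 - 1*1)*(-4)) + 26) = √(√(2 + (-2 - 1*1)*(-4)) + 26) = √(√(2 + (-2 - 1)*(-4)) + 26) = √(√(2 - 3*(-4)) + 26) = √(√(2 + 12) + 26) = √(√14 + 26) = √(26 + √14)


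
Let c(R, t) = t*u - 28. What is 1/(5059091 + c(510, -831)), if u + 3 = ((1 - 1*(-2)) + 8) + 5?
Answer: 1/5048260 ≈ 1.9809e-7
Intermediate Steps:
u = 13 (u = -3 + (((1 - 1*(-2)) + 8) + 5) = -3 + (((1 + 2) + 8) + 5) = -3 + ((3 + 8) + 5) = -3 + (11 + 5) = -3 + 16 = 13)
c(R, t) = -28 + 13*t (c(R, t) = t*13 - 28 = 13*t - 28 = -28 + 13*t)
1/(5059091 + c(510, -831)) = 1/(5059091 + (-28 + 13*(-831))) = 1/(5059091 + (-28 - 10803)) = 1/(5059091 - 10831) = 1/5048260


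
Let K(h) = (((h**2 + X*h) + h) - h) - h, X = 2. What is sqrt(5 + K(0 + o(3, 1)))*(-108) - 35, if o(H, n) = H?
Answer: -35 - 108*sqrt(17) ≈ -480.30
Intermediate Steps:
K(h) = h + h**2 (K(h) = (((h**2 + 2*h) + h) - h) - h = ((h**2 + 3*h) - h) - h = (h**2 + 2*h) - h = h + h**2)
sqrt(5 + K(0 + o(3, 1)))*(-108) - 35 = sqrt(5 + (0 + 3)*(1 + (0 + 3)))*(-108) - 35 = sqrt(5 + 3*(1 + 3))*(-108) - 35 = sqrt(5 + 3*4)*(-108) - 35 = sqrt(5 + 12)*(-108) - 35 = sqrt(17)*(-108) - 35 = -108*sqrt(17) - 35 = -35 - 108*sqrt(17)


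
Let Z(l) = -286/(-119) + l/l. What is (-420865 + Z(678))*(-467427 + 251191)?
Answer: 10829645957080/119 ≈ 9.1005e+10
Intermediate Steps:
Z(l) = 405/119 (Z(l) = -286*(-1/119) + 1 = 286/119 + 1 = 405/119)
(-420865 + Z(678))*(-467427 + 251191) = (-420865 + 405/119)*(-467427 + 251191) = -50082530/119*(-216236) = 10829645957080/119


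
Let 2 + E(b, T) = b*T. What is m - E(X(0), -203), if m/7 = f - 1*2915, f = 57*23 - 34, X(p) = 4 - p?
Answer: -10652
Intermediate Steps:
f = 1277 (f = 1311 - 34 = 1277)
E(b, T) = -2 + T*b (E(b, T) = -2 + b*T = -2 + T*b)
m = -11466 (m = 7*(1277 - 1*2915) = 7*(1277 - 2915) = 7*(-1638) = -11466)
m - E(X(0), -203) = -11466 - (-2 - 203*(4 - 1*0)) = -11466 - (-2 - 203*(4 + 0)) = -11466 - (-2 - 203*4) = -11466 - (-2 - 812) = -11466 - 1*(-814) = -11466 + 814 = -10652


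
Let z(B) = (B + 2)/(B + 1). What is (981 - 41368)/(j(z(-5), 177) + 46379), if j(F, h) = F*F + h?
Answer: -646192/744905 ≈ -0.86748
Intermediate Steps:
z(B) = (2 + B)/(1 + B)
j(F, h) = h + F² (j(F, h) = F² + h = h + F²)
(981 - 41368)/(j(z(-5), 177) + 46379) = (981 - 41368)/((177 + ((2 - 5)/(1 - 5))²) + 46379) = -40387/((177 + (-3/(-4))²) + 46379) = -40387/((177 + (-¼*(-3))²) + 46379) = -40387/((177 + (¾)²) + 46379) = -40387/((177 + 9/16) + 46379) = -40387/(2841/16 + 46379) = -40387/744905/16 = -40387*16/744905 = -646192/744905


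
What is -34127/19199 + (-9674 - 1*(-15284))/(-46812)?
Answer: -284209919/149790598 ≈ -1.8974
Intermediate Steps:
-34127/19199 + (-9674 - 1*(-15284))/(-46812) = -34127*1/19199 + (-9674 + 15284)*(-1/46812) = -34127/19199 + 5610*(-1/46812) = -34127/19199 - 935/7802 = -284209919/149790598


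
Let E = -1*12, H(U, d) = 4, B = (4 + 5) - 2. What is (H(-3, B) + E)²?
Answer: 64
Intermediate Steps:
B = 7 (B = 9 - 2 = 7)
E = -12
(H(-3, B) + E)² = (4 - 12)² = (-8)² = 64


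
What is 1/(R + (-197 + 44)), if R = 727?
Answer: 1/574 ≈ 0.0017422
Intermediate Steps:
1/(R + (-197 + 44)) = 1/(727 + (-197 + 44)) = 1/(727 - 153) = 1/574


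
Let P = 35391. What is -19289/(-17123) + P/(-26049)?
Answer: -34513644/148679009 ≈ -0.23214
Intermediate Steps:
-19289/(-17123) + P/(-26049) = -19289/(-17123) + 35391/(-26049) = -19289*(-1/17123) + 35391*(-1/26049) = 19289/17123 - 11797/8683 = -34513644/148679009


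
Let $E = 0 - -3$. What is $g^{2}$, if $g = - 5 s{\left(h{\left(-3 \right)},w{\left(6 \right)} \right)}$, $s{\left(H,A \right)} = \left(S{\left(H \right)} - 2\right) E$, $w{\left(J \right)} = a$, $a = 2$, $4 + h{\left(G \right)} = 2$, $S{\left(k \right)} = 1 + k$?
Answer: $2025$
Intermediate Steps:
$h{\left(G \right)} = -2$ ($h{\left(G \right)} = -4 + 2 = -2$)
$E = 3$ ($E = 0 + \left(-2 + 5\right) = 0 + 3 = 3$)
$w{\left(J \right)} = 2$
$s{\left(H,A \right)} = -3 + 3 H$ ($s{\left(H,A \right)} = \left(\left(1 + H\right) - 2\right) 3 = \left(-1 + H\right) 3 = -3 + 3 H$)
$g = 45$ ($g = - 5 \left(-3 + 3 \left(-2\right)\right) = - 5 \left(-3 - 6\right) = \left(-5\right) \left(-9\right) = 45$)
$g^{2} = 45^{2} = 2025$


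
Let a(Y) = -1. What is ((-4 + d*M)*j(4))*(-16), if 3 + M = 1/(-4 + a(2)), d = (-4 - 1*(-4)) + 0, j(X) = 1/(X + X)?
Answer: 8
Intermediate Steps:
j(X) = 1/(2*X)
d = 0 (d = (-4 + 4) + 0 = 0 + 0 = 0)
M = -16/5 (M = -3 + 1/(-4 - 1) = -3 + 1/(-5) = -3 - ⅕ = -16/5 ≈ -3.2000)
((-4 + d*M)*j(4))*(-16) = ((-4 + 0*(-16/5))*((½)/4))*(-16) = ((-4 + 0)*((½)*(¼)))*(-16) = -4*⅛*(-16) = -½*(-16) = 8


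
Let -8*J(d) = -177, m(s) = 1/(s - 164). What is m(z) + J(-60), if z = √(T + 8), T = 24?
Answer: 297101/13432 - √2/6716 ≈ 22.119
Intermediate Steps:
z = 4*√2 (z = √(24 + 8) = √32 = 4*√2 ≈ 5.6569)
m(s) = 1/(-164 + s)
J(d) = 177/8 (J(d) = -⅛*(-177) = 177/8)
m(z) + J(-60) = 1/(-164 + 4*√2) + 177/8 = 177/8 + 1/(-164 + 4*√2)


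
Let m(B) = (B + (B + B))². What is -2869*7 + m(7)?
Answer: -19642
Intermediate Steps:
m(B) = 9*B² (m(B) = (B + 2*B)² = (3*B)² = 9*B²)
-2869*7 + m(7) = -2869*7 + 9*7² = -151*133 + 9*49 = -20083 + 441 = -19642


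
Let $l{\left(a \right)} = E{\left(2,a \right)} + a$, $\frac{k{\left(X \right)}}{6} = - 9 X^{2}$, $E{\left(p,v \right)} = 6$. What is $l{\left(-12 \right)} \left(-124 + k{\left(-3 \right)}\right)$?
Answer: $3660$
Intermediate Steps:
$k{\left(X \right)} = - 54 X^{2}$ ($k{\left(X \right)} = 6 \left(- 9 X^{2}\right) = - 54 X^{2}$)
$l{\left(a \right)} = 6 + a$
$l{\left(-12 \right)} \left(-124 + k{\left(-3 \right)}\right) = \left(6 - 12\right) \left(-124 - 54 \left(-3\right)^{2}\right) = - 6 \left(-124 - 486\right) = \left(-6\right) \left(-610\right) = 3660$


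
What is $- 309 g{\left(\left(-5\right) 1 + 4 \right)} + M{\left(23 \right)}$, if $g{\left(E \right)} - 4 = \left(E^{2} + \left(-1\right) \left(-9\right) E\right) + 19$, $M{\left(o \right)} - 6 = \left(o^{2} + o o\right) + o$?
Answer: $-3548$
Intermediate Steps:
$M{\left(o \right)} = 6 + o + 2 o^{2}$ ($M{\left(o \right)} = 6 + \left(\left(o^{2} + o o\right) + o\right) = 6 + \left(\left(o^{2} + o^{2}\right) + o\right) = 6 + \left(2 o^{2} + o\right) = 6 + \left(o + 2 o^{2}\right) = 6 + o + 2 o^{2}$)
$g{\left(E \right)} = 23 + E^{2} + 9 E$ ($g{\left(E \right)} = 4 + \left(\left(E^{2} + \left(-1\right) \left(-9\right) E\right) + 19\right) = 4 + \left(\left(E^{2} + 9 E\right) + 19\right) = 4 + \left(19 + E^{2} + 9 E\right) = 23 + E^{2} + 9 E$)
$- 309 g{\left(\left(-5\right) 1 + 4 \right)} + M{\left(23 \right)} = - 309 \left(23 + \left(\left(-5\right) 1 + 4\right)^{2} + 9 \left(\left(-5\right) 1 + 4\right)\right) + \left(6 + 23 + 2 \cdot 23^{2}\right) = - 309 \left(23 + \left(-5 + 4\right)^{2} + 9 \left(-5 + 4\right)\right) + \left(6 + 23 + 2 \cdot 529\right) = - 309 \left(23 + \left(-1\right)^{2} + 9 \left(-1\right)\right) + \left(6 + 23 + 1058\right) = - 309 \left(23 + 1 - 9\right) + 1087 = \left(-309\right) 15 + 1087 = -4635 + 1087 = -3548$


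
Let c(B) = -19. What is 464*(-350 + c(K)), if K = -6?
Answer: -171216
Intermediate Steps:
464*(-350 + c(K)) = 464*(-350 - 19) = 464*(-369) = -171216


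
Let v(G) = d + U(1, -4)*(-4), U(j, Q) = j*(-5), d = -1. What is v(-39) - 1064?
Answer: -1045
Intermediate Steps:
U(j, Q) = -5*j
v(G) = 19 (v(G) = -1 - 5*1*(-4) = -1 - 5*(-4) = -1 + 20 = 19)
v(-39) - 1064 = 19 - 1064 = -1045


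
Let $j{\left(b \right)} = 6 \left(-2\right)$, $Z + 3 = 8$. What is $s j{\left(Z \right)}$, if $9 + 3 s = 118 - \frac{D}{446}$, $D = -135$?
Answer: $- \frac{97498}{223} \approx -437.21$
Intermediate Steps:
$Z = 5$ ($Z = -3 + 8 = 5$)
$s = \frac{48749}{1338}$ ($s = -3 + \frac{118 - - \frac{135}{446}}{3} = -3 + \frac{118 + \frac{135}{446}}{3} = -3 + \frac{1}{3} \cdot \frac{52763}{446} = -3 + \frac{52763}{1338} = \frac{48749}{1338} \approx 36.434$)
$j{\left(b \right)} = -12$
$s j{\left(Z \right)} = \frac{48749}{1338} \left(-12\right) = - \frac{97498}{223}$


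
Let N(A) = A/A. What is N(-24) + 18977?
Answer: 18978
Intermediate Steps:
N(A) = 1
N(-24) + 18977 = 1 + 18977 = 18978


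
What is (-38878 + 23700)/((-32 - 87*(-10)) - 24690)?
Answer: 7589/11926 ≈ 0.63634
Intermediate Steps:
(-38878 + 23700)/((-32 - 87*(-10)) - 24690) = -15178/((-32 + 870) - 24690) = -15178/(838 - 24690) = -15178/(-23852) = -15178*(-1/23852) = 7589/11926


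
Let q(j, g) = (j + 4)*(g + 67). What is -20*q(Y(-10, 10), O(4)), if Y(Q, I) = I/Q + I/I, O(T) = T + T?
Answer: -6000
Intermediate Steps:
O(T) = 2*T
Y(Q, I) = 1 + I/Q (Y(Q, I) = I/Q + 1 = 1 + I/Q)
q(j, g) = (4 + j)*(67 + g)
-20*q(Y(-10, 10), O(4)) = -20*(268 + 4*(2*4) + 67*((10 - 10)/(-10)) + (2*4)*((10 - 10)/(-10))) = -20*(268 + 4*8 + 67*(-1/10*0) + 8*(-1/10*0)) = -20*(268 + 32 + 67*0 + 8*0) = -20*(268 + 32 + 0 + 0) = -20*300 = -6000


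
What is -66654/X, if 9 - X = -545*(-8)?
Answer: 66654/4351 ≈ 15.319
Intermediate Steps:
X = -4351 (X = 9 - (-545)*(-8) = 9 - 1*4360 = 9 - 4360 = -4351)
-66654/X = -66654/(-4351) = -66654*(-1/4351) = 66654/4351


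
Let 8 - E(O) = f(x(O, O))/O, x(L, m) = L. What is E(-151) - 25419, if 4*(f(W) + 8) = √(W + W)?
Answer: -3837069/151 + I*√302/604 ≈ -25411.0 + 0.028772*I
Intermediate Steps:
f(W) = -8 + √2*√W/4 (f(W) = -8 + √(W + W)/4 = -8 + √(2*W)/4 = -8 + (√2*√W)/4 = -8 + √2*√W/4)
E(O) = 8 - (-8 + √2*√O/4)/O
E(-151) - 25419 = (8 + 8/(-151) - √2/(4*√(-151))) - 25419 = (8 + 8*(-1/151) - √2*(-I*√151/151)/4) - 25419 = (8 - 8/151 + I*√302/604) - 25419 = (1200/151 + I*√302/604) - 25419 = -3837069/151 + I*√302/604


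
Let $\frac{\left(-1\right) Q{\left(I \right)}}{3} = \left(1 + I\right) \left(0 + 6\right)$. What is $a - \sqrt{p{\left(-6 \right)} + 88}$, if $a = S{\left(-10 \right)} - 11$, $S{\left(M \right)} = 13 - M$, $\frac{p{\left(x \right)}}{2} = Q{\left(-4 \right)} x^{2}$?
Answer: $12 - 2 \sqrt{994} \approx -51.056$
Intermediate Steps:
$Q{\left(I \right)} = -18 - 18 I$ ($Q{\left(I \right)} = - 3 \left(1 + I\right) \left(0 + 6\right) = - 3 \left(1 + I\right) 6 = - 3 \left(6 + 6 I\right) = -18 - 18 I$)
$p{\left(x \right)} = 108 x^{2}$ ($p{\left(x \right)} = 2 \left(-18 - -72\right) x^{2} = 2 \left(-18 + 72\right) x^{2} = 2 \cdot 54 x^{2} = 108 x^{2}$)
$a = 12$ ($a = \left(13 - -10\right) - 11 = \left(13 + 10\right) - 11 = 23 - 11 = 12$)
$a - \sqrt{p{\left(-6 \right)} + 88} = 12 - \sqrt{108 \left(-6\right)^{2} + 88} = 12 - \sqrt{108 \cdot 36 + 88} = 12 - \sqrt{3888 + 88} = 12 - \sqrt{3976} = 12 - 2 \sqrt{994}$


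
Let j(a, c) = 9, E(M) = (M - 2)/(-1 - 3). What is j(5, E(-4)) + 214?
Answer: 223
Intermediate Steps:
E(M) = ½ - M/4 (E(M) = (-2 + M)/(-4) = (-2 + M)*(-¼) = ½ - M/4)
j(5, E(-4)) + 214 = 9 + 214 = 223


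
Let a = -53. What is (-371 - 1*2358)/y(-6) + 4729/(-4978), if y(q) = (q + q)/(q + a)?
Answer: -400784753/29868 ≈ -13419.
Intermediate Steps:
y(q) = 2*q/(-53 + q) (y(q) = (q + q)/(q - 53) = (2*q)/(-53 + q) = 2*q/(-53 + q))
(-371 - 1*2358)/y(-6) + 4729/(-4978) = (-371 - 1*2358)/((2*(-6)/(-53 - 6))) + 4729/(-4978) = (-371 - 2358)/((2*(-6)/(-59))) + 4729*(-1/4978) = -2729/(2*(-6)*(-1/59)) - 4729/4978 = -2729/12/59 - 4729/4978 = -2729*59/12 - 4729/4978 = -161011/12 - 4729/4978 = -400784753/29868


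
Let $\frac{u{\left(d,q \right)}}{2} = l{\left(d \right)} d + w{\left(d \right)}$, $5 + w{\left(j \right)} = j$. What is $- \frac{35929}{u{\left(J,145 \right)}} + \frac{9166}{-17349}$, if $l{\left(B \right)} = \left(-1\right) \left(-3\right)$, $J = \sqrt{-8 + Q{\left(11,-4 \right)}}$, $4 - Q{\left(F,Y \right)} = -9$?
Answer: $- \frac{623533873}{381678} - \frac{71858 \sqrt{5}}{55} \approx -4555.1$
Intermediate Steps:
$Q{\left(F,Y \right)} = 13$ ($Q{\left(F,Y \right)} = 4 - -9 = 4 + 9 = 13$)
$w{\left(j \right)} = -5 + j$
$J = \sqrt{5}$ ($J = \sqrt{-8 + 13} = \sqrt{5} \approx 2.2361$)
$l{\left(B \right)} = 3$
$u{\left(d,q \right)} = -10 + 8 d$ ($u{\left(d,q \right)} = 2 \left(3 d + \left(-5 + d\right)\right) = 2 \left(-5 + 4 d\right) = -10 + 8 d$)
$- \frac{35929}{u{\left(J,145 \right)}} + \frac{9166}{-17349} = - \frac{35929}{-10 + 8 \sqrt{5}} + \frac{9166}{-17349} = - \frac{35929}{-10 + 8 \sqrt{5}} + 9166 \left(- \frac{1}{17349}\right) = - \frac{35929}{-10 + 8 \sqrt{5}} - \frac{9166}{17349} = - \frac{9166}{17349} - \frac{35929}{-10 + 8 \sqrt{5}}$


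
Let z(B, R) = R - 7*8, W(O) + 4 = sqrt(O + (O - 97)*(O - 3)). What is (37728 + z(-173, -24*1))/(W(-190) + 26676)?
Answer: 77242112/54718491 - 2896*sqrt(55201)/54718491 ≈ 1.3992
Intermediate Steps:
W(O) = -4 + sqrt(O + (-97 + O)*(-3 + O)) (W(O) = -4 + sqrt(O + (O - 97)*(O - 3)) = -4 + sqrt(O + (-97 + O)*(-3 + O)))
z(B, R) = -56 + R (z(B, R) = R - 56 = -56 + R)
(37728 + z(-173, -24*1))/(W(-190) + 26676) = (37728 + (-56 - 24*1))/((-4 + sqrt(291 + (-190)**2 - 99*(-190))) + 26676) = (37728 + (-56 - 24))/((-4 + sqrt(291 + 36100 + 18810)) + 26676) = (37728 - 80)/((-4 + sqrt(55201)) + 26676) = 37648/(26672 + sqrt(55201))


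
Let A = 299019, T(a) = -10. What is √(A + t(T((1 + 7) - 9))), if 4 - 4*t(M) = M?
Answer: 7*√24410/2 ≈ 546.83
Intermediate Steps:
t(M) = 1 - M/4
√(A + t(T((1 + 7) - 9))) = √(299019 + (1 - ¼*(-10))) = √(299019 + (1 + 5/2)) = √(299019 + 7/2) = √(598045/2) = 7*√24410/2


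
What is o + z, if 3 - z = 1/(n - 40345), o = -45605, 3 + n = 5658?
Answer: -1581933379/34690 ≈ -45602.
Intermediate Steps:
n = 5655 (n = -3 + 5658 = 5655)
z = 104071/34690 (z = 3 - 1/(5655 - 40345) = 3 - 1/(-34690) = 3 - 1*(-1/34690) = 3 + 1/34690 = 104071/34690 ≈ 3.0000)
o + z = -45605 + 104071/34690 = -1581933379/34690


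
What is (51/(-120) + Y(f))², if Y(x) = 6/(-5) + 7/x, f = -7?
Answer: 441/64 ≈ 6.8906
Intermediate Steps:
Y(x) = -6/5 + 7/x (Y(x) = 6*(-⅕) + 7/x = -6/5 + 7/x)
(51/(-120) + Y(f))² = (51/(-120) + (-6/5 + 7/(-7)))² = (51*(-1/120) + (-6/5 + 7*(-⅐)))² = (-17/40 + (-6/5 - 1))² = (-17/40 - 11/5)² = (-21/8)² = 441/64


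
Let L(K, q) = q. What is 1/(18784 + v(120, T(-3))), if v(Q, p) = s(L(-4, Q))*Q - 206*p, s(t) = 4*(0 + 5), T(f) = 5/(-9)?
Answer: 9/191686 ≈ 4.6952e-5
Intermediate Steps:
T(f) = -5/9 (T(f) = 5*(-⅑) = -5/9)
s(t) = 20 (s(t) = 4*5 = 20)
v(Q, p) = -206*p + 20*Q (v(Q, p) = 20*Q - 206*p = -206*p + 20*Q)
1/(18784 + v(120, T(-3))) = 1/(18784 + (-206*(-5/9) + 20*120)) = 1/(18784 + (1030/9 + 2400)) = 1/(18784 + 22630/9) = 1/(191686/9) = 9/191686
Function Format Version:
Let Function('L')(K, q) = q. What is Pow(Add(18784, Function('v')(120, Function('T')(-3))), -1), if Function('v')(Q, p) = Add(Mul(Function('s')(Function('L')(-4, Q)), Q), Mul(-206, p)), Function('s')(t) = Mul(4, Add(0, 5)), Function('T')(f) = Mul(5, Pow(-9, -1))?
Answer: Rational(9, 191686) ≈ 4.6952e-5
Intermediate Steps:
Function('T')(f) = Rational(-5, 9) (Function('T')(f) = Mul(5, Rational(-1, 9)) = Rational(-5, 9))
Function('s')(t) = 20 (Function('s')(t) = Mul(4, 5) = 20)
Function('v')(Q, p) = Add(Mul(-206, p), Mul(20, Q)) (Function('v')(Q, p) = Add(Mul(20, Q), Mul(-206, p)) = Add(Mul(-206, p), Mul(20, Q)))
Pow(Add(18784, Function('v')(120, Function('T')(-3))), -1) = Pow(Add(18784, Add(Mul(-206, Rational(-5, 9)), Mul(20, 120))), -1) = Pow(Add(18784, Add(Rational(1030, 9), 2400)), -1) = Pow(Add(18784, Rational(22630, 9)), -1) = Pow(Rational(191686, 9), -1) = Rational(9, 191686)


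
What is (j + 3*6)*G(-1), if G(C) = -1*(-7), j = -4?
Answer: 98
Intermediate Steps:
G(C) = 7
(j + 3*6)*G(-1) = (-4 + 3*6)*7 = (-4 + 18)*7 = 14*7 = 98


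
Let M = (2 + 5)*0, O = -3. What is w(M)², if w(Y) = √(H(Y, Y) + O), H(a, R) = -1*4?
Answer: -7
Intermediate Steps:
H(a, R) = -4
M = 0 (M = 7*0 = 0)
w(Y) = I*√7 (w(Y) = √(-4 - 3) = √(-7) = I*√7)
w(M)² = (I*√7)² = -7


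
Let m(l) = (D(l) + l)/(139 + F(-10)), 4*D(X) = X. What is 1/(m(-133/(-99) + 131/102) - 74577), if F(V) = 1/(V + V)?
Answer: -9354114/697601538653 ≈ -1.3409e-5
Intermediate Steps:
D(X) = X/4
F(V) = 1/(2*V)
m(l) = 25*l/2779 (m(l) = (l/4 + l)/(139 + (½)/(-10)) = (5*l/4)/(139 + (½)*(-⅒)) = (5*l/4)/(139 - 1/20) = (5*l/4)/(2779/20) = (5*l/4)*(20/2779) = 25*l/2779)
1/(m(-133/(-99) + 131/102) - 74577) = 1/(25*(-133/(-99) + 131/102)/2779 - 74577) = 1/(25*(-133*(-1/99) + 131*(1/102))/2779 - 74577) = 1/(25*(133/99 + 131/102)/2779 - 74577) = 1/((25/2779)*(8845/3366) - 74577) = 1/(221125/9354114 - 74577) = 1/(-697601538653/9354114) = -9354114/697601538653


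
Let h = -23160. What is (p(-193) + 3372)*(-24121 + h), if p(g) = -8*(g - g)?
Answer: -159431532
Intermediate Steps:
p(g) = 0 (p(g) = -8*0 = 0)
(p(-193) + 3372)*(-24121 + h) = (0 + 3372)*(-24121 - 23160) = 3372*(-47281) = -159431532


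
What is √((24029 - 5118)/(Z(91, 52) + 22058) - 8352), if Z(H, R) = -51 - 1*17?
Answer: I*√4038278102310/21990 ≈ 91.385*I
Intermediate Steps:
Z(H, R) = -68 (Z(H, R) = -51 - 17 = -68)
√((24029 - 5118)/(Z(91, 52) + 22058) - 8352) = √((24029 - 5118)/(-68 + 22058) - 8352) = √(18911/21990 - 8352) = √(-183641569/21990) = I*√4038278102310/21990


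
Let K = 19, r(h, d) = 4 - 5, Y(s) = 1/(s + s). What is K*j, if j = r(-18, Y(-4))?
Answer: -19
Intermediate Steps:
Y(s) = 1/(2*s)
r(h, d) = -1
j = -1
K*j = 19*(-1) = -19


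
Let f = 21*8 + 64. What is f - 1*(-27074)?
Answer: 27306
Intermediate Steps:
f = 232 (f = 168 + 64 = 232)
f - 1*(-27074) = 232 - 1*(-27074) = 232 + 27074 = 27306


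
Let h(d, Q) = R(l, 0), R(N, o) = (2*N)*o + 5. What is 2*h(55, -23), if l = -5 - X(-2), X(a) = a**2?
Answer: 10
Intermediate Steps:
l = -9 (l = -5 - 1*(-2)**2 = -5 - 1*4 = -5 - 4 = -9)
R(N, o) = 5 + 2*N*o (R(N, o) = 2*N*o + 5 = 5 + 2*N*o)
h(d, Q) = 5 (h(d, Q) = 5 + 2*(-9)*0 = 5 + 0 = 5)
2*h(55, -23) = 2*5 = 10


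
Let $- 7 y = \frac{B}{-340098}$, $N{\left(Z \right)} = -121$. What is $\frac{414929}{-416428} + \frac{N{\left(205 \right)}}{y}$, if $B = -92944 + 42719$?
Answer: $\frac{17133808807649}{2987870900} \approx 5734.5$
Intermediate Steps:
$B = -50225$
$y = - \frac{7175}{340098}$ ($y = - \frac{\left(-50225\right) \frac{1}{-340098}}{7} = - \frac{\left(-50225\right) \left(- \frac{1}{340098}\right)}{7} = \left(- \frac{1}{7}\right) \frac{50225}{340098} = - \frac{7175}{340098} \approx -0.021097$)
$\frac{414929}{-416428} + \frac{N{\left(205 \right)}}{y} = \frac{414929}{-416428} - \frac{121}{- \frac{7175}{340098}} = 414929 \left(- \frac{1}{416428}\right) - - \frac{41151858}{7175} = - \frac{414929}{416428} + \frac{41151858}{7175} = \frac{17133808807649}{2987870900}$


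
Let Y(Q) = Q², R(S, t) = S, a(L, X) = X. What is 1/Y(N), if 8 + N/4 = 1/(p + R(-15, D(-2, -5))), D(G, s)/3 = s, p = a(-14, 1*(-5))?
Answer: 25/25921 ≈ 0.00096447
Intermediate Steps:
p = -5 (p = 1*(-5) = -5)
D(G, s) = 3*s
N = -161/5 (N = -32 + 4/(-5 - 15) = -32 + 4/(-20) = -32 + 4*(-1/20) = -32 - ⅕ = -161/5 ≈ -32.200)
1/Y(N) = 1/((-161/5)²) = 1/(25921/25) = 25/25921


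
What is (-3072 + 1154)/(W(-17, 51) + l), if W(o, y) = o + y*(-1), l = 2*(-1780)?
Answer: 959/1814 ≈ 0.52867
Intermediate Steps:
l = -3560
W(o, y) = o - y
(-3072 + 1154)/(W(-17, 51) + l) = (-3072 + 1154)/((-17 - 1*51) - 3560) = -1918/((-17 - 51) - 3560) = -1918/(-68 - 3560) = -1918/(-3628) = -1918*(-1/3628) = 959/1814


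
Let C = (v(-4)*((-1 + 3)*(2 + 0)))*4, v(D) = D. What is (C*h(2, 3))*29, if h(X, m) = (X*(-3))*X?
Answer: 22272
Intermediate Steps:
h(X, m) = -3*X² (h(X, m) = (-3*X)*X = -3*X²)
C = -64 (C = -4*(-1 + 3)*(2 + 0)*4 = -8*2*4 = -4*4*4 = -16*4 = -64)
(C*h(2, 3))*29 = -(-192)*2²*29 = -(-192)*4*29 = -64*(-12)*29 = 768*29 = 22272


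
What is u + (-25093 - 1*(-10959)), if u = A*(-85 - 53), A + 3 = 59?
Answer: -21862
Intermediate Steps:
A = 56 (A = -3 + 59 = 56)
u = -7728 (u = 56*(-85 - 53) = 56*(-138) = -7728)
u + (-25093 - 1*(-10959)) = -7728 + (-25093 - 1*(-10959)) = -7728 + (-25093 + 10959) = -7728 - 14134 = -21862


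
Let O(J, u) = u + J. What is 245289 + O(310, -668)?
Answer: 244931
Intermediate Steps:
O(J, u) = J + u
245289 + O(310, -668) = 245289 + (310 - 668) = 245289 - 358 = 244931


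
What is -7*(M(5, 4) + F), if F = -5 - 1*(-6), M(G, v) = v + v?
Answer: -63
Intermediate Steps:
M(G, v) = 2*v
F = 1 (F = -5 + 6 = 1)
-7*(M(5, 4) + F) = -7*(2*4 + 1) = -7*(8 + 1) = -7*9 = -63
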